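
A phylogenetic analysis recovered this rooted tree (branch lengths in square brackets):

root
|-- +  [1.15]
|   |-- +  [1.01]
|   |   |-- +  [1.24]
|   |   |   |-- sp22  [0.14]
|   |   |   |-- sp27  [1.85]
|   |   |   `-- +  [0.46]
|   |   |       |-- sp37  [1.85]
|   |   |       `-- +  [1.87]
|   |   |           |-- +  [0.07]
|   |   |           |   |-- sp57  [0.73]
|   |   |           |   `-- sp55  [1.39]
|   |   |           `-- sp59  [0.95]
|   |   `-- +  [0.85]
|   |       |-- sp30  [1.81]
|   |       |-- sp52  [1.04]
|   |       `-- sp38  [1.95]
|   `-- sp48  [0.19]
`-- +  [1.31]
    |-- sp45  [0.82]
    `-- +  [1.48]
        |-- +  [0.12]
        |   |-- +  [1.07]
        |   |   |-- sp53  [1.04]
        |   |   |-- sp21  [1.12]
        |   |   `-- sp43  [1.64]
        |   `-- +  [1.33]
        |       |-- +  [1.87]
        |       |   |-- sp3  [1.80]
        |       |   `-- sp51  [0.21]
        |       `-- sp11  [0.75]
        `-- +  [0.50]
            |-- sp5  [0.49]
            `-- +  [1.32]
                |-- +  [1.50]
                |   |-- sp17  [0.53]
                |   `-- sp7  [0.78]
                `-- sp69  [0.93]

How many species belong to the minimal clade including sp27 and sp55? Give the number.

The MRCA of sp27 and sp55 is the node subtending (sp22,sp27,(sp37,((sp57,sp55),sp59))).
That clade contains 6 terminal taxa: sp22, sp27, sp37, sp55, sp57, sp59.

6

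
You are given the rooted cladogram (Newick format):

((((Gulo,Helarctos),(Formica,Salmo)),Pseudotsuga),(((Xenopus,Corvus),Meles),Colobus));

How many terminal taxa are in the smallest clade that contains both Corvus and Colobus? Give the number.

The MRCA of Corvus and Colobus is the node subtending (((Xenopus,Corvus),Meles),Colobus).
That clade contains 4 terminal taxa: Colobus, Corvus, Meles, Xenopus.

4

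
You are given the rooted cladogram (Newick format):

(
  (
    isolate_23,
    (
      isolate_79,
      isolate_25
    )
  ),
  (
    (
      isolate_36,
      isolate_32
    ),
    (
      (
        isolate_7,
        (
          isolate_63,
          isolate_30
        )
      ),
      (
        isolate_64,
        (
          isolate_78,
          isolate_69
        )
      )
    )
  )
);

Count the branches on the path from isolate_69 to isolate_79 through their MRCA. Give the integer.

8

The MRCA of isolate_69 and isolate_79 is the root of the tree.
From isolate_69 up to that node: 5 branches. From isolate_79 up to the same node: 3 branches. Total: 5 + 3 = 8.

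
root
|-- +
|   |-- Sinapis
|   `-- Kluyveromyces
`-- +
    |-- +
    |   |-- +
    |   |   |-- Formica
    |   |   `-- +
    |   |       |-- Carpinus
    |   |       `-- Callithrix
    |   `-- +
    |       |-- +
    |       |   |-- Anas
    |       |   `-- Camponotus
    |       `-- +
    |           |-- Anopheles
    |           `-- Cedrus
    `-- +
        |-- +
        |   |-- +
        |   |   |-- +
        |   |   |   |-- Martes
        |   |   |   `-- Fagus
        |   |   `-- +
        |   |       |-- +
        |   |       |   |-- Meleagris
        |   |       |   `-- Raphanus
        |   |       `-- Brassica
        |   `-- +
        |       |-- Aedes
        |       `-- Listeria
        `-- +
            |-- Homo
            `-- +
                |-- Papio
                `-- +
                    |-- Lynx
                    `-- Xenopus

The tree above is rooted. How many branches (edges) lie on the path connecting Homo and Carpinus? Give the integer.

7

The MRCA of Homo and Carpinus is the node subtending (((Formica,(Carpinus,Callithrix)),((Anas,Camponotus),(Anopheles,Cedrus))),((((Martes,Fagus),((Meleagris,Raphanus),Brassica)),(Aedes,Listeria)),(Homo,(Papio,(Lynx,Xenopus))))).
From Homo up to that node: 3 branches. From Carpinus up to the same node: 4 branches. Total: 3 + 4 = 7.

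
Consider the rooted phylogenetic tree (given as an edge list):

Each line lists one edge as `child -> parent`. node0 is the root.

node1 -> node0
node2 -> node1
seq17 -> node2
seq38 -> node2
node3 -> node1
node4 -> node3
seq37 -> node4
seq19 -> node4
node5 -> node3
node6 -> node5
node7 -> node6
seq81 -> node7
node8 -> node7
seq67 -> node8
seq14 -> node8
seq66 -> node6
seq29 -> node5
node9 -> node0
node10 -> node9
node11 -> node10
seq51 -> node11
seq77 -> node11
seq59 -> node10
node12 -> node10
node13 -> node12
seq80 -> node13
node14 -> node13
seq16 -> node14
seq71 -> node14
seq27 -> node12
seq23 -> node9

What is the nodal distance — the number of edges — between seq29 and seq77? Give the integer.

The MRCA of seq29 and seq77 is the root of the tree.
From seq29 up to that node: 4 branches. From seq77 up to the same node: 4 branches. Total: 4 + 4 = 8.

8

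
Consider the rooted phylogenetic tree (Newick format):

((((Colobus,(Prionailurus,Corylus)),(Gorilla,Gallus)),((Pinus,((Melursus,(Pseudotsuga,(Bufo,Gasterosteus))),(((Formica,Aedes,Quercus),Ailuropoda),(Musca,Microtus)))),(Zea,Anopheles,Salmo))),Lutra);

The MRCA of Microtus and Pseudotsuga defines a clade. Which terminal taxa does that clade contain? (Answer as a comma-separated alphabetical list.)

Aedes, Ailuropoda, Bufo, Formica, Gasterosteus, Melursus, Microtus, Musca, Pseudotsuga, Quercus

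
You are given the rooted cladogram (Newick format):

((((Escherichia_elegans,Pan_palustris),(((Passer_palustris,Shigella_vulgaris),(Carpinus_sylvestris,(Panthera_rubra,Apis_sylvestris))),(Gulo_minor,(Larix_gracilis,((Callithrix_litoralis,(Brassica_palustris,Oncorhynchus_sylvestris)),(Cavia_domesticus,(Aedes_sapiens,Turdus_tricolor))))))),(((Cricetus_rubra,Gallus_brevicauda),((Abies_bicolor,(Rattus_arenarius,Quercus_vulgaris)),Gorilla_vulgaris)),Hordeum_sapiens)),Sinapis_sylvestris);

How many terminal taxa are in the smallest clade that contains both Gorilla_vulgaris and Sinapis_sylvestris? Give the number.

23

The MRCA of Gorilla_vulgaris and Sinapis_sylvestris is the root, so the clade is the entire tree.
That clade contains 23 terminal taxa: Abies_bicolor, Aedes_sapiens, Apis_sylvestris, Brassica_palustris, Callithrix_litoralis, Carpinus_sylvestris, Cavia_domesticus, Cricetus_rubra, Escherichia_elegans, Gallus_brevicauda, Gorilla_vulgaris, Gulo_minor, Hordeum_sapiens, Larix_gracilis, Oncorhynchus_sylvestris, Pan_palustris, Panthera_rubra, Passer_palustris, Quercus_vulgaris, Rattus_arenarius, Shigella_vulgaris, Sinapis_sylvestris, Turdus_tricolor.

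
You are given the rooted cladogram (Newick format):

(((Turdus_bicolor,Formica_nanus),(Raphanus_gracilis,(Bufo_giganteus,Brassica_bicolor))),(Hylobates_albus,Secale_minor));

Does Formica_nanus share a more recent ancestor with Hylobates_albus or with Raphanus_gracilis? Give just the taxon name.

Raphanus_gracilis

The MRCA of Formica_nanus and Raphanus_gracilis subtends ((Turdus_bicolor,Formica_nanus),(Raphanus_gracilis,(Bufo_giganteus,Brassica_bicolor))) (5 taxa).
The MRCA of Formica_nanus and Hylobates_albus is the root, subtending the entire tree (7 taxa).
The first is nested inside the second, so Formica_nanus shares a more recent common ancestor with Raphanus_gracilis.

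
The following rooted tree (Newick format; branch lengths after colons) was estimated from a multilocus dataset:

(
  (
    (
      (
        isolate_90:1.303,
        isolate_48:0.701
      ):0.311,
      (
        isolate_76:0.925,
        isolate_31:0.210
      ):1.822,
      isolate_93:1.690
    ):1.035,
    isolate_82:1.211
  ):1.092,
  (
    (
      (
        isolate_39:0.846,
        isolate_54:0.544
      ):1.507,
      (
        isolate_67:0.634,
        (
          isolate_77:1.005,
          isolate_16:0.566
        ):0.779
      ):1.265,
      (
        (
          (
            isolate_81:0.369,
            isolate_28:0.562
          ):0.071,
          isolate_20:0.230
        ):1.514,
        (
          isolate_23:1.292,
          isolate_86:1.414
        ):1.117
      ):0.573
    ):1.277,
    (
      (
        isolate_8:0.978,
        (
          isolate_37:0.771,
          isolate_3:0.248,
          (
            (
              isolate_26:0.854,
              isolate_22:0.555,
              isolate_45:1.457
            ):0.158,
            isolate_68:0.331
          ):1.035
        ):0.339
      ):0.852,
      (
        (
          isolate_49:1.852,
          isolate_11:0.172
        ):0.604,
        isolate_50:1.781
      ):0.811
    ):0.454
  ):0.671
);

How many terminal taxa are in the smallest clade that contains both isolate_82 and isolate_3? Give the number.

26

The MRCA of isolate_82 and isolate_3 is the root, so the clade is the entire tree.
That clade contains 26 terminal taxa: isolate_11, isolate_16, isolate_20, isolate_22, isolate_23, isolate_26, isolate_28, isolate_3, isolate_31, isolate_37, isolate_39, isolate_45, isolate_48, isolate_49, isolate_50, isolate_54, isolate_67, isolate_68, isolate_76, isolate_77, isolate_8, isolate_81, isolate_82, isolate_86, isolate_90, isolate_93.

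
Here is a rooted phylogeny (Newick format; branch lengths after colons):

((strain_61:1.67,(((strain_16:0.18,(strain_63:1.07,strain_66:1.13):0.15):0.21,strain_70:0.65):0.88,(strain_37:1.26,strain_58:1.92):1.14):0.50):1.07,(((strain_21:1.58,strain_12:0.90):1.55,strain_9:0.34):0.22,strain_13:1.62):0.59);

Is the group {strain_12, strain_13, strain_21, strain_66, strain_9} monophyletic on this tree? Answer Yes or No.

No

The MRCA of the listed taxa is the root, so the smallest clade containing them is the whole tree.
That clade also contains strain_16, strain_37, strain_58, strain_61, strain_63, strain_70, which are not in the proposed group, so the group is not monophyletic.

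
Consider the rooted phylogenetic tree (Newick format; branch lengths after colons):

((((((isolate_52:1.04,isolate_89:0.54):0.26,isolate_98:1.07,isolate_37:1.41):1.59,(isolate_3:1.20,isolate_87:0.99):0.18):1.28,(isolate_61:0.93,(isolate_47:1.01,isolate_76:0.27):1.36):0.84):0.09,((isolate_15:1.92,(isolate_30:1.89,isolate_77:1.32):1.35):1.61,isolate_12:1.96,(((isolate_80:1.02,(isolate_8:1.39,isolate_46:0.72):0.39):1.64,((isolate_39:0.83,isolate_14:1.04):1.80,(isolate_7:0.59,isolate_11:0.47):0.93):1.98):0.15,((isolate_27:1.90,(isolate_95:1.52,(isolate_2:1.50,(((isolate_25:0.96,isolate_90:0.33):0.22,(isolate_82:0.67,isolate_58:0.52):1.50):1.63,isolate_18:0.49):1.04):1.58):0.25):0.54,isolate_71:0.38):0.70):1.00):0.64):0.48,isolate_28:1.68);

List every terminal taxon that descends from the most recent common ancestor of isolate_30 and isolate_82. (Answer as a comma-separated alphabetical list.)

isolate_11, isolate_12, isolate_14, isolate_15, isolate_18, isolate_2, isolate_25, isolate_27, isolate_30, isolate_39, isolate_46, isolate_58, isolate_7, isolate_71, isolate_77, isolate_8, isolate_80, isolate_82, isolate_90, isolate_95

Tracing isolate_30: it sits inside (isolate_30,isolate_77).
Tracing isolate_82: it sits inside (isolate_82,isolate_58).
The smallest clade enclosing both is ((isolate_15,(isolate_30,isolate_77)),isolate_12,(((isolate_80,(isolate_8,isolate_46)),((isolate_39,isolate_14),(isolate_7,isolate_11))),((isolate_27,(isolate_95,(isolate_2,(((isolate_25,isolate_90),(isolate_82,isolate_58)),isolate_18)))),isolate_71))); the answer is its 20 terminal taxa in alphabetical order.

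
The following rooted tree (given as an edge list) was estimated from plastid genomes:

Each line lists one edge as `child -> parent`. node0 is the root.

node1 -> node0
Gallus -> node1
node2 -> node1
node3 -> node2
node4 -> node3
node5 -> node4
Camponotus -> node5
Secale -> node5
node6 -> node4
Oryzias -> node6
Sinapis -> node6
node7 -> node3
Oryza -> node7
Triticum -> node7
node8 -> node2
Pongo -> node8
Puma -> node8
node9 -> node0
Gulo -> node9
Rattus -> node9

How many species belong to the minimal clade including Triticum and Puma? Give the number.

The MRCA of Triticum and Puma is the node subtending ((((Camponotus,Secale),(Oryzias,Sinapis)),(Oryza,Triticum)),(Pongo,Puma)).
That clade contains 8 terminal taxa: Camponotus, Oryza, Oryzias, Pongo, Puma, Secale, Sinapis, Triticum.

8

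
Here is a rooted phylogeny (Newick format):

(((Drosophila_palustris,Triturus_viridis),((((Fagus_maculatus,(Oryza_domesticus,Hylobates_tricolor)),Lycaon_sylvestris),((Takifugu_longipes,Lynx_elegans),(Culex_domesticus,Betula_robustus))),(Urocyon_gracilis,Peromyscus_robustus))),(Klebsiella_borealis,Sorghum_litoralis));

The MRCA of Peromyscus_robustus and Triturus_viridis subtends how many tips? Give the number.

12

The MRCA of Peromyscus_robustus and Triturus_viridis is the node subtending ((Drosophila_palustris,Triturus_viridis),((((Fagus_maculatus,(Oryza_domesticus,Hylobates_tricolor)),Lycaon_sylvestris),((Takifugu_longipes,Lynx_elegans),(Culex_domesticus,Betula_robustus))),(Urocyon_gracilis,Peromyscus_robustus))).
That clade contains 12 terminal taxa: Betula_robustus, Culex_domesticus, Drosophila_palustris, Fagus_maculatus, Hylobates_tricolor, Lycaon_sylvestris, Lynx_elegans, Oryza_domesticus, Peromyscus_robustus, Takifugu_longipes, Triturus_viridis, Urocyon_gracilis.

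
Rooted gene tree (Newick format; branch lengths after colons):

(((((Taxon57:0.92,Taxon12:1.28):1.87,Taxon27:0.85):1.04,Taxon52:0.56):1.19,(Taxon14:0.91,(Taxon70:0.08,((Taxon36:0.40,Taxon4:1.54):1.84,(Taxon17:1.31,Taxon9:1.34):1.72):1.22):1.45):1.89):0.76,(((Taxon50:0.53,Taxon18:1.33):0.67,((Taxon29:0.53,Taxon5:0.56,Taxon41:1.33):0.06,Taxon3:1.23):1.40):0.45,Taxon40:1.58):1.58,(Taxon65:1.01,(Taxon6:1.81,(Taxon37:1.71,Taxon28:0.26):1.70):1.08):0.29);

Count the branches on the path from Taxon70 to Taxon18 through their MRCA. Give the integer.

The MRCA of Taxon70 and Taxon18 is the root of the tree.
From Taxon70 up to that node: 4 branches. From Taxon18 up to the same node: 4 branches. Total: 4 + 4 = 8.

8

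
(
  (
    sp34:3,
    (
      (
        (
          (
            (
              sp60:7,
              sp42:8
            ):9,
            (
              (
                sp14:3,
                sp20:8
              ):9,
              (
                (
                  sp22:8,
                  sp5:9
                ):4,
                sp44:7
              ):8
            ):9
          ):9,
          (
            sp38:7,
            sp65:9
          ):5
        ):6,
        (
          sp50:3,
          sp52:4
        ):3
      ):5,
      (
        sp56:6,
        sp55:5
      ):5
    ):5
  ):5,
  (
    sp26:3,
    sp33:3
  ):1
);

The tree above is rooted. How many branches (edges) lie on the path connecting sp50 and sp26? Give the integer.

7

The MRCA of sp50 and sp26 is the root of the tree.
From sp50 up to that node: 5 branches. From sp26 up to the same node: 2 branches. Total: 5 + 2 = 7.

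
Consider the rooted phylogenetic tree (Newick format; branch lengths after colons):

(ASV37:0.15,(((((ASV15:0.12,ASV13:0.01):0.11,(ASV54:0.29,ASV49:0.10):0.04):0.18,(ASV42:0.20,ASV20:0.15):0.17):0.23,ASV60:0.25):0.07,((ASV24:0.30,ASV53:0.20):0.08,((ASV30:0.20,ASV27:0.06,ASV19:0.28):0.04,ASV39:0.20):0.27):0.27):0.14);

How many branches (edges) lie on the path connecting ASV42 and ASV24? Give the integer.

The MRCA of ASV42 and ASV24 is the node subtending (((((ASV15,ASV13),(ASV54,ASV49)),(ASV42,ASV20)),ASV60),((ASV24,ASV53),((ASV30,ASV27,ASV19),ASV39))).
From ASV42 up to that node: 4 branches. From ASV24 up to the same node: 3 branches. Total: 4 + 3 = 7.

7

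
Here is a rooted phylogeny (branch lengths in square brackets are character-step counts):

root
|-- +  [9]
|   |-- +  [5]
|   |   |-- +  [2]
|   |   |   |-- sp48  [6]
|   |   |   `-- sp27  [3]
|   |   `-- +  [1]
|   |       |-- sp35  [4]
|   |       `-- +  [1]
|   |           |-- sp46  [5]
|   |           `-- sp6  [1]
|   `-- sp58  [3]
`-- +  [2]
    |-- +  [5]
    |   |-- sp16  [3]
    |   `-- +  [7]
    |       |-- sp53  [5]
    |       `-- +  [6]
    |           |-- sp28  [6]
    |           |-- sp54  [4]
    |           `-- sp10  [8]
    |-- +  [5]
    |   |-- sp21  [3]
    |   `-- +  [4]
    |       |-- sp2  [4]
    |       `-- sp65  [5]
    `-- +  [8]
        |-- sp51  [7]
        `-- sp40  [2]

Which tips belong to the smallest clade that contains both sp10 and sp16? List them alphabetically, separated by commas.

Tracing sp10: it sits inside (sp28,sp54,sp10).
Tracing sp16: it sits inside (sp16,(sp53,(sp28,sp54,sp10))).
The smallest clade enclosing both is (sp16,(sp53,(sp28,sp54,sp10))); the answer is its 5 terminal taxa in alphabetical order.

sp10, sp16, sp28, sp53, sp54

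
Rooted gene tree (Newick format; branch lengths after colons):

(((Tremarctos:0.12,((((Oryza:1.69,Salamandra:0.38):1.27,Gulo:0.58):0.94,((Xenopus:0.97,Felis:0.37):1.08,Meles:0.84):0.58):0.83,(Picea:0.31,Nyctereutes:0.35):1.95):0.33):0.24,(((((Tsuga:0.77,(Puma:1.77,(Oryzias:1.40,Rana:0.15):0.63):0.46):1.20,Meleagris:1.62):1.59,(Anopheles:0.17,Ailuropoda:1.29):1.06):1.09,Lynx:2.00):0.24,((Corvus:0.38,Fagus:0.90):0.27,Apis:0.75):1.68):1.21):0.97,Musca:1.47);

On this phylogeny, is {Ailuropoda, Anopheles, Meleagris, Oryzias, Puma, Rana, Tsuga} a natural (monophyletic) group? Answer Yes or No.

Yes

The most recent common ancestor of these taxa subtends (((Tsuga,(Puma,(Oryzias,Rana))),Meleagris),(Anopheles,Ailuropoda)).
That clade has exactly 7 tips — every listed taxon and nothing else — so the group is monophyletic.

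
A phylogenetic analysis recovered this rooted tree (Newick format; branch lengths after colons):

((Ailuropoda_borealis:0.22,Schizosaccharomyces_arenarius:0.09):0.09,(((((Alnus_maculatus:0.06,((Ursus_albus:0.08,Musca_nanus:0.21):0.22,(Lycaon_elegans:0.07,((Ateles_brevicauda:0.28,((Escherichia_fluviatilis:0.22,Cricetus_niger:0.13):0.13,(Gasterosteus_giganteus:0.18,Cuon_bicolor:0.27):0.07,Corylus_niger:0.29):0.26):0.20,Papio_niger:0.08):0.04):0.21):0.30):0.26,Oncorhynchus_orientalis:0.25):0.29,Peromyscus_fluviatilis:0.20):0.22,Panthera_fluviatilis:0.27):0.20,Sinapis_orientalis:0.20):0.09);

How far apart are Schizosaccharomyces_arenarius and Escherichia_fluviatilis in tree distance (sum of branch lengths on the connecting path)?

The path runs Schizosaccharomyces_arenarius → … → MRCA → … → Escherichia_fluviatilis; the MRCA is the root of the tree.
Branch lengths along that path: 0.09 + 0.09 + 0.09 + 0.20 + 0.22 + 0.29 + 0.26 + 0.30 + 0.21 + 0.04 + 0.20 + 0.26 + 0.13 + 0.22 = 2.60.

2.60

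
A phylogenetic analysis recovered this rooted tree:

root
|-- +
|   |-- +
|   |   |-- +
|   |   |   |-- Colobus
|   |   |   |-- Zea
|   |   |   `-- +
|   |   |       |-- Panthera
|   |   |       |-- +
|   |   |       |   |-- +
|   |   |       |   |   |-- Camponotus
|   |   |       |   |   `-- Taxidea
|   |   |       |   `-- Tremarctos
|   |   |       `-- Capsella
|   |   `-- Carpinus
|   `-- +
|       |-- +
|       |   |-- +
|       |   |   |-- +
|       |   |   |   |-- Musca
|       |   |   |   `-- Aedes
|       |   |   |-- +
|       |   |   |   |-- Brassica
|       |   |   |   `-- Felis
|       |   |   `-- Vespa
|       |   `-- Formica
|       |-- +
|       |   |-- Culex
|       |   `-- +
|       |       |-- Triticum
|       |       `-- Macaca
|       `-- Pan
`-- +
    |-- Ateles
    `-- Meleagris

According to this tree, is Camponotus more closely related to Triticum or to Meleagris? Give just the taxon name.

Triticum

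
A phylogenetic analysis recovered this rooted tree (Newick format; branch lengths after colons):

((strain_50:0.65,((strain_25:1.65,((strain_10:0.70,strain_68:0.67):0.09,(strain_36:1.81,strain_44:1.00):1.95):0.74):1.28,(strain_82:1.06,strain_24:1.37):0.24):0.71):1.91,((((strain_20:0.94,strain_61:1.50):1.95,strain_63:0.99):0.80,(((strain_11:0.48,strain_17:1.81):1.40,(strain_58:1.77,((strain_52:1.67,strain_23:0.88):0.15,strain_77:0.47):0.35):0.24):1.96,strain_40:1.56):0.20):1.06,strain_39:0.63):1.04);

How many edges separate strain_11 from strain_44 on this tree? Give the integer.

12

The MRCA of strain_11 and strain_44 is the root of the tree.
From strain_11 up to that node: 6 branches. From strain_44 up to the same node: 6 branches. Total: 6 + 6 = 12.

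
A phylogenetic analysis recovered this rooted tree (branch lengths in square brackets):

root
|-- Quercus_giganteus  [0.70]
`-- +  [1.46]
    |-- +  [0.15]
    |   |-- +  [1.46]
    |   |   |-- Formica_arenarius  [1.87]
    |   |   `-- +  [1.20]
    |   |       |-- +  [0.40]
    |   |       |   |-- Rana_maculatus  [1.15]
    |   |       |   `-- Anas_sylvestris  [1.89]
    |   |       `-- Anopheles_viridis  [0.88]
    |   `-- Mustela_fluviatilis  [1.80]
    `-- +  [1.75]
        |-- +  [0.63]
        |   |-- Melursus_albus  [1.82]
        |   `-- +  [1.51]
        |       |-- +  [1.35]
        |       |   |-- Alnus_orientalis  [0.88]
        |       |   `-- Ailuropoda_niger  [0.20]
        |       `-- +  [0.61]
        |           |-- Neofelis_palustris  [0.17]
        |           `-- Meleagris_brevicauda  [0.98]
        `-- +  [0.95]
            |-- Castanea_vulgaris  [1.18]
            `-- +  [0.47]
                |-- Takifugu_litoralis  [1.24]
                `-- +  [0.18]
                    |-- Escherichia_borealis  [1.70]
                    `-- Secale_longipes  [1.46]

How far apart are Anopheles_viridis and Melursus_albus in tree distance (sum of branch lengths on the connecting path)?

The path runs Anopheles_viridis → … → MRCA → … → Melursus_albus; the MRCA is the node subtending (((Formica_arenarius,((Rana_maculatus,Anas_sylvestris),Anopheles_viridis)),Mustela_fluviatilis),((Melursus_albus,((Alnus_orientalis,Ailuropoda_niger),(Neofelis_palustris,Meleagris_brevicauda))),(Castanea_vulgaris,(Takifugu_litoralis,(Escherichia_borealis,Secale_longipes))))).
Branch lengths along that path: 0.88 + 1.20 + 1.46 + 0.15 + 1.75 + 0.63 + 1.82 = 7.89.

7.89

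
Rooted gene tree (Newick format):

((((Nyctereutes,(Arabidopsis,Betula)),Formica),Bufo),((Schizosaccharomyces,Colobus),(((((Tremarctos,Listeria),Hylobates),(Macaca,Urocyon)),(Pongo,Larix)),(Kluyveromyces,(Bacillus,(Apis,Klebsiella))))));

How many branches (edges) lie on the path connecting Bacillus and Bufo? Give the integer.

7

The MRCA of Bacillus and Bufo is the root of the tree.
From Bacillus up to that node: 5 branches. From Bufo up to the same node: 2 branches. Total: 5 + 2 = 7.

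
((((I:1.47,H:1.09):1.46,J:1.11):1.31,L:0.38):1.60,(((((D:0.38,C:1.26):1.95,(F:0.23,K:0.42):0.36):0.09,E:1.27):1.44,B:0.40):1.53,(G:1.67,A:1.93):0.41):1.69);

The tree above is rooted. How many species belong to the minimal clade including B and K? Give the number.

The MRCA of B and K is the node subtending ((((D,C),(F,K)),E),B).
That clade contains 6 terminal taxa: B, C, D, E, F, K.

6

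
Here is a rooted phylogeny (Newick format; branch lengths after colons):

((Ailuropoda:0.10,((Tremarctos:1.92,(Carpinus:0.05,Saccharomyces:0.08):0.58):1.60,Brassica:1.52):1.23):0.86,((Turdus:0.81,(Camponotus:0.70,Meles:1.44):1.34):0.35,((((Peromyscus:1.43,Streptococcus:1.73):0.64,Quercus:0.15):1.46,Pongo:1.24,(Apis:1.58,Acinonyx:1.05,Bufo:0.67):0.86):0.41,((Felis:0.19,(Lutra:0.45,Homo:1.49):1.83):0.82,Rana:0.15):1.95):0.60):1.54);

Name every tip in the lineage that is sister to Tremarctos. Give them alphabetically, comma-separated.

Carpinus, Saccharomyces

Tremarctos attaches to the tree at the node subtending (Tremarctos,(Carpinus,Saccharomyces)).
The other lineage descending from that same node — the sister group — is (Carpinus,Saccharomyces); its 2 tips in alphabetical order are the answer.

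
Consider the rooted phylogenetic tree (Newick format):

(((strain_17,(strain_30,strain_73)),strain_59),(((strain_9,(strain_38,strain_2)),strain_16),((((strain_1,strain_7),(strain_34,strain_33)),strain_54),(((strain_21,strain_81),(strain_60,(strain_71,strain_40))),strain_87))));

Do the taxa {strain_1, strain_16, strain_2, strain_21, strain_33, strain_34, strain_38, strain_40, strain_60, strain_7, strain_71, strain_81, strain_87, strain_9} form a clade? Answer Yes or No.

No

The MRCA of the listed taxa subtends (((strain_9,(strain_38,strain_2)),strain_16),((((strain_1,strain_7),(strain_34,strain_33)),strain_54),(((strain_21,strain_81),(strain_60,(strain_71,strain_40))),strain_87))).
That clade also contains strain_54, which is not in the proposed group, so the group is not monophyletic.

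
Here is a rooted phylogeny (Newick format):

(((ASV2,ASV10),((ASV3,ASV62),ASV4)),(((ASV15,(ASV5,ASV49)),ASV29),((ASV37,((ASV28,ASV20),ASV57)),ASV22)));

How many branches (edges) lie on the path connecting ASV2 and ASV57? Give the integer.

8

The MRCA of ASV2 and ASV57 is the root of the tree.
From ASV2 up to that node: 3 branches. From ASV57 up to the same node: 5 branches. Total: 3 + 5 = 8.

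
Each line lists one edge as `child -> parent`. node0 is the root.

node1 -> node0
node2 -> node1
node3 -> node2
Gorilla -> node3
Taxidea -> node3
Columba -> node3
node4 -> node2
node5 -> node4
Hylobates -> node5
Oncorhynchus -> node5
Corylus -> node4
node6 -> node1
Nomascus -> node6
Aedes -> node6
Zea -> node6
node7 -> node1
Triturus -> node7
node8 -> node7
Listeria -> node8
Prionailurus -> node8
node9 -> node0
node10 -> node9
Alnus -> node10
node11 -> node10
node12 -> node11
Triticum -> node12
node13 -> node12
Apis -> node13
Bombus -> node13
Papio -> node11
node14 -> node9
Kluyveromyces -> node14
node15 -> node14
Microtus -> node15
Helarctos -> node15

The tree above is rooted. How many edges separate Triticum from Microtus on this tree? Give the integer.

7

The MRCA of Triticum and Microtus is the node subtending ((Alnus,((Triticum,(Apis,Bombus)),Papio)),(Kluyveromyces,(Microtus,Helarctos))).
From Triticum up to that node: 4 branches. From Microtus up to the same node: 3 branches. Total: 4 + 3 = 7.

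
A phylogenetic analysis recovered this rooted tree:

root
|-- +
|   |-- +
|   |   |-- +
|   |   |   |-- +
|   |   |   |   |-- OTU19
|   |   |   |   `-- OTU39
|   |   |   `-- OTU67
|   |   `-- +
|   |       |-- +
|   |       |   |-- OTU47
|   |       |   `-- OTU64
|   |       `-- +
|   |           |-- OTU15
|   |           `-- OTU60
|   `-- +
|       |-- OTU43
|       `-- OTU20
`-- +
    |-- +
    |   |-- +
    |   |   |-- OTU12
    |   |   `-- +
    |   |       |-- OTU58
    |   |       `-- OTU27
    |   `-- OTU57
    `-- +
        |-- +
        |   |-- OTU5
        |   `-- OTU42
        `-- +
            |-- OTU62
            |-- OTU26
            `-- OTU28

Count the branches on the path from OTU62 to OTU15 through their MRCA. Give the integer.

The MRCA of OTU62 and OTU15 is the root of the tree.
From OTU62 up to that node: 4 branches. From OTU15 up to the same node: 5 branches. Total: 4 + 5 = 9.

9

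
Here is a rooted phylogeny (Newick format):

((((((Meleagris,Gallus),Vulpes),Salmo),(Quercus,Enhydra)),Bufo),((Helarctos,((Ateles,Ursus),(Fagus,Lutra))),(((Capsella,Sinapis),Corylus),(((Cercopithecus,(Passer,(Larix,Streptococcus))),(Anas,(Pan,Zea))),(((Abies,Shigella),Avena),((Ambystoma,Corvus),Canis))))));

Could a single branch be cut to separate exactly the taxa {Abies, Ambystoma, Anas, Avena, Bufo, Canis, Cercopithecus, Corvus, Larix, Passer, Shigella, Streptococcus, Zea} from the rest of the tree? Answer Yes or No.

No

The MRCA of the listed taxa is the root, so the smallest clade containing them is the whole tree.
That clade also contains Ateles, Capsella, Corylus, Enhydra, Fagus, Gallus, Helarctos, Lutra, Meleagris, Pan, Quercus, Salmo, Sinapis, Ursus, Vulpes, which are not in the proposed group, so the group is not monophyletic.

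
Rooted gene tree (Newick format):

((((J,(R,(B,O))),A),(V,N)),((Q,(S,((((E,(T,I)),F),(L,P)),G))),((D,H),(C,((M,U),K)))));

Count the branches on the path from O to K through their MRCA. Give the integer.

The MRCA of O and K is the root of the tree.
From O up to that node: 6 branches. From K up to the same node: 5 branches. Total: 6 + 5 = 11.

11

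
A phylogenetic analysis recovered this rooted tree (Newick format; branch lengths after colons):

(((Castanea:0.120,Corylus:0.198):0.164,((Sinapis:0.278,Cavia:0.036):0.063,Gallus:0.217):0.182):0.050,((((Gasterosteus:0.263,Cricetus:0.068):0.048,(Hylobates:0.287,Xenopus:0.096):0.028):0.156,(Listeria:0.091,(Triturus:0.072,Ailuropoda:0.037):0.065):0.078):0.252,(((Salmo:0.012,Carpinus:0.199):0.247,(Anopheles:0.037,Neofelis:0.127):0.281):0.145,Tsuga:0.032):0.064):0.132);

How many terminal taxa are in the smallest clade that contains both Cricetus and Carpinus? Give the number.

12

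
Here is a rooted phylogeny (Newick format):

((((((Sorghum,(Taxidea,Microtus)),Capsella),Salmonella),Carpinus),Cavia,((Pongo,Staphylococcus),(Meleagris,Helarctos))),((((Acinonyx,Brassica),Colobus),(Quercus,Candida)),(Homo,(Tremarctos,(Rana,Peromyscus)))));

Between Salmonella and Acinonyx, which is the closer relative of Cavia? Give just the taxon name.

Salmonella

The MRCA of Cavia and Salmonella subtends (((((Sorghum,(Taxidea,Microtus)),Capsella),Salmonella),Carpinus),Cavia,((Pongo,Staphylococcus),(Meleagris,Helarctos))) (11 taxa).
The MRCA of Cavia and Acinonyx is the root, subtending the entire tree (20 taxa).
The first is nested inside the second, so Cavia shares a more recent common ancestor with Salmonella.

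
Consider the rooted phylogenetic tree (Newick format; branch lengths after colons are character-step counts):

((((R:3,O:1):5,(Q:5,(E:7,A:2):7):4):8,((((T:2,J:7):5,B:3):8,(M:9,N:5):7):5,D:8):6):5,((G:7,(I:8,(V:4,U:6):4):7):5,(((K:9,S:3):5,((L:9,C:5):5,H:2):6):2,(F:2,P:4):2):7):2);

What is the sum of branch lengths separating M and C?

The path runs M → … → MRCA → … → C; the MRCA is the root of the tree.
Branch lengths along that path: 9 + 7 + 5 + 6 + 5 + 2 + 7 + 2 + 6 + 5 + 5 = 59.

59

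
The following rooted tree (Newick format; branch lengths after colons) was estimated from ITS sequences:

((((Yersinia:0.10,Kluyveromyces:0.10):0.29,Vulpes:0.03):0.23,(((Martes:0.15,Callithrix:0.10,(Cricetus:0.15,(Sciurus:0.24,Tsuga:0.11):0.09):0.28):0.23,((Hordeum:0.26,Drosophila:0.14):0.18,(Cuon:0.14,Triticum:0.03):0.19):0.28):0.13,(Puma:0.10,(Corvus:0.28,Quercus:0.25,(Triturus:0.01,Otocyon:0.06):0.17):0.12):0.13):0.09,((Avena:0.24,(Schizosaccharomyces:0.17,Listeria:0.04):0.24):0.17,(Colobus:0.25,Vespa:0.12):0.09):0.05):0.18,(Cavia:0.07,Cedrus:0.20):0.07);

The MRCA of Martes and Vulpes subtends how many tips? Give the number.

22

The MRCA of Martes and Vulpes is the node subtending (((Yersinia,Kluyveromyces),Vulpes),(((Martes,Callithrix,(Cricetus,(Sciurus,Tsuga))),((Hordeum,Drosophila),(Cuon,Triticum))),(Puma,(Corvus,Quercus,(Triturus,Otocyon)))),((Avena,(Schizosaccharomyces,Listeria)),(Colobus,Vespa))).
That clade contains 22 terminal taxa: Avena, Callithrix, Colobus, Corvus, Cricetus, Cuon, Drosophila, Hordeum, Kluyveromyces, Listeria, Martes, Otocyon, Puma, Quercus, Schizosaccharomyces, Sciurus, Triticum, Triturus, Tsuga, Vespa, Vulpes, Yersinia.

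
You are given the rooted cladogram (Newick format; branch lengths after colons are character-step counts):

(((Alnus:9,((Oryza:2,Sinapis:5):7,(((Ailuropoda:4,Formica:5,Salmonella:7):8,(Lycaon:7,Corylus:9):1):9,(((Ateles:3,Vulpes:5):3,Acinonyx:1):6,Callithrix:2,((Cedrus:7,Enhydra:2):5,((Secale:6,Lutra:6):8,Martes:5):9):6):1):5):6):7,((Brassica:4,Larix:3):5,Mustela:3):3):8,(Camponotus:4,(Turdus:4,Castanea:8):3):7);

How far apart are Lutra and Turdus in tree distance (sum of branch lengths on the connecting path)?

70

The path runs Lutra → … → MRCA → … → Turdus; the MRCA is the root of the tree.
Branch lengths along that path: 6 + 8 + 9 + 6 + 1 + 5 + 6 + 7 + 8 + 7 + 3 + 4 = 70.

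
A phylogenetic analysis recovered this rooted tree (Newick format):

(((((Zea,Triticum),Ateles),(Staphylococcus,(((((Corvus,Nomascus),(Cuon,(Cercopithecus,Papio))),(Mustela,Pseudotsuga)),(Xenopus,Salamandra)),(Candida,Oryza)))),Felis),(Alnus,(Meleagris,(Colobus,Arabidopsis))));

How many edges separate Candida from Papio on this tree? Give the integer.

The MRCA of Candida and Papio is the node subtending (((((Corvus,Nomascus),(Cuon,(Cercopithecus,Papio))),(Mustela,Pseudotsuga)),(Xenopus,Salamandra)),(Candida,Oryza)).
From Candida up to that node: 2 branches. From Papio up to the same node: 6 branches. Total: 2 + 6 = 8.

8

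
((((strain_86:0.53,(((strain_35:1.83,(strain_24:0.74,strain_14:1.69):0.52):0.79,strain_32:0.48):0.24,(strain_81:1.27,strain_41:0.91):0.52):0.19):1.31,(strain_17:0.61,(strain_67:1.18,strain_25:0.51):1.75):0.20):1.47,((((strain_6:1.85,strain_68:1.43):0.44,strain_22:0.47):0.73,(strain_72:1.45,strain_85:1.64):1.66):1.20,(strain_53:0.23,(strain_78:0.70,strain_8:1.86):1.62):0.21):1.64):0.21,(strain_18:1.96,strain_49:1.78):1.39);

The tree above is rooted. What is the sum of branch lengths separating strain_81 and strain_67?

6.42

The path runs strain_81 → … → MRCA → … → strain_67; the MRCA is the node subtending ((strain_86,(((strain_35,(strain_24,strain_14)),strain_32),(strain_81,strain_41))),(strain_17,(strain_67,strain_25))).
Branch lengths along that path: 1.27 + 0.52 + 0.19 + 1.31 + 0.20 + 1.75 + 1.18 = 6.42.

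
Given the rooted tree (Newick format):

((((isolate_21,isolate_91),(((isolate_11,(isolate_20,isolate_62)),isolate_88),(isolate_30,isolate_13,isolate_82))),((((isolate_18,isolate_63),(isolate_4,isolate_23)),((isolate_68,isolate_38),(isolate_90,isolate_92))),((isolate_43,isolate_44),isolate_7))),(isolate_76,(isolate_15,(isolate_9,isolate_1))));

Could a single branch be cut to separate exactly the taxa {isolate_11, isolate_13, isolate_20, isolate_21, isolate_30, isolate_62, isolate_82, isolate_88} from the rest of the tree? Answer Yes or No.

No

The MRCA of the listed taxa subtends ((isolate_21,isolate_91),(((isolate_11,(isolate_20,isolate_62)),isolate_88),(isolate_30,isolate_13,isolate_82))).
That clade also contains isolate_91, which is not in the proposed group, so the group is not monophyletic.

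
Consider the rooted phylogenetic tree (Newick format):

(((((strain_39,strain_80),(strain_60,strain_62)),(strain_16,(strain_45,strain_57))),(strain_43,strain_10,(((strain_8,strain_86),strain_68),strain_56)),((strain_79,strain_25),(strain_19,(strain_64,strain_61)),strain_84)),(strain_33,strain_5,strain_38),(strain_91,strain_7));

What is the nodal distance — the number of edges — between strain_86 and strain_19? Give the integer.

The MRCA of strain_86 and strain_19 is the node subtending ((((strain_39,strain_80),(strain_60,strain_62)),(strain_16,(strain_45,strain_57))),(strain_43,strain_10,(((strain_8,strain_86),strain_68),strain_56)),((strain_79,strain_25),(strain_19,(strain_64,strain_61)),strain_84)).
From strain_86 up to that node: 5 branches. From strain_19 up to the same node: 3 branches. Total: 5 + 3 = 8.

8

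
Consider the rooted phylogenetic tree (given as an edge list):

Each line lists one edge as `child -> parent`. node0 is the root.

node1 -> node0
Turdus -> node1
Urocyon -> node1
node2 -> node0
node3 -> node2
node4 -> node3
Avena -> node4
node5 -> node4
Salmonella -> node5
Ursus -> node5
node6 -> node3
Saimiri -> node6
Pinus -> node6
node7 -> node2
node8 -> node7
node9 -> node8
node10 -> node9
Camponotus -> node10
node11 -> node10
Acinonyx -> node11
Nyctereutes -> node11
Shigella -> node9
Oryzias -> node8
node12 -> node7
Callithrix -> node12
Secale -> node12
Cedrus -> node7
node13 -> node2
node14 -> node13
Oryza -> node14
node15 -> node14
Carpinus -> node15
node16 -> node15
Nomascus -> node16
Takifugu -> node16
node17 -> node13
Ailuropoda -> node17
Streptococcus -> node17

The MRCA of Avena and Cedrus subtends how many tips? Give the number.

19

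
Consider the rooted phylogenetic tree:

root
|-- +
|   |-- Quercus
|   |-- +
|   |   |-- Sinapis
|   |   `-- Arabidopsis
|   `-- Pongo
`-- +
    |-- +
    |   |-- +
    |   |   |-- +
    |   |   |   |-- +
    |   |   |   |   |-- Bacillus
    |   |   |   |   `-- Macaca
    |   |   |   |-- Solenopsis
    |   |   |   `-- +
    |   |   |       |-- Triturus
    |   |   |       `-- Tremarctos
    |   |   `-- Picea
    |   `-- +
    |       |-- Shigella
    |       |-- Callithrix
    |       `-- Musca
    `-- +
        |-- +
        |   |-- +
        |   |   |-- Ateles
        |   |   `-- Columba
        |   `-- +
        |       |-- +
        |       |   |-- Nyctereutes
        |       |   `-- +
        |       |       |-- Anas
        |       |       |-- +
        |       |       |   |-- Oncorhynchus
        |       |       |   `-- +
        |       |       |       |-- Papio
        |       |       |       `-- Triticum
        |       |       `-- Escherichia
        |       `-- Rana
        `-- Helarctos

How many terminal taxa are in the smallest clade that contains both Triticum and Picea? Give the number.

19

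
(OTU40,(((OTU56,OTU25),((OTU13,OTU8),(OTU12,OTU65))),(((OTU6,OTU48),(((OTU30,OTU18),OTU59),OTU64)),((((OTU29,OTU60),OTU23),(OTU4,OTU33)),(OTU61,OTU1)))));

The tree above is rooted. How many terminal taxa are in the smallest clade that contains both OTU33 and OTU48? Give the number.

13

The MRCA of OTU33 and OTU48 is the node subtending (((OTU6,OTU48),(((OTU30,OTU18),OTU59),OTU64)),((((OTU29,OTU60),OTU23),(OTU4,OTU33)),(OTU61,OTU1))).
That clade contains 13 terminal taxa: OTU1, OTU18, OTU23, OTU29, OTU30, OTU33, OTU4, OTU48, OTU59, OTU6, OTU60, OTU61, OTU64.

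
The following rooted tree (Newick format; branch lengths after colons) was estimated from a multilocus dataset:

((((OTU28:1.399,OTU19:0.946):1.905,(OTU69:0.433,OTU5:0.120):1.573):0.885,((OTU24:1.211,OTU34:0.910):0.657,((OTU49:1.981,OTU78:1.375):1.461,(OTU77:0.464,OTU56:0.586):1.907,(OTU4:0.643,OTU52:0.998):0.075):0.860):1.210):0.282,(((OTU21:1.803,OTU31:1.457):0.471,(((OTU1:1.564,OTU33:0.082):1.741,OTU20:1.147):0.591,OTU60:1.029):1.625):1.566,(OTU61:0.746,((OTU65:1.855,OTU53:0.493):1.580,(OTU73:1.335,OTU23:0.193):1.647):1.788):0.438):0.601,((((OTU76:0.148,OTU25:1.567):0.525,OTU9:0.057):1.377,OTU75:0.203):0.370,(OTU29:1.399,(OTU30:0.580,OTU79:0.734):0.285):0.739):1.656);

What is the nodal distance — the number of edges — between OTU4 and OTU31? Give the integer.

The MRCA of OTU4 and OTU31 is the root of the tree.
From OTU4 up to that node: 5 branches. From OTU31 up to the same node: 4 branches. Total: 5 + 4 = 9.

9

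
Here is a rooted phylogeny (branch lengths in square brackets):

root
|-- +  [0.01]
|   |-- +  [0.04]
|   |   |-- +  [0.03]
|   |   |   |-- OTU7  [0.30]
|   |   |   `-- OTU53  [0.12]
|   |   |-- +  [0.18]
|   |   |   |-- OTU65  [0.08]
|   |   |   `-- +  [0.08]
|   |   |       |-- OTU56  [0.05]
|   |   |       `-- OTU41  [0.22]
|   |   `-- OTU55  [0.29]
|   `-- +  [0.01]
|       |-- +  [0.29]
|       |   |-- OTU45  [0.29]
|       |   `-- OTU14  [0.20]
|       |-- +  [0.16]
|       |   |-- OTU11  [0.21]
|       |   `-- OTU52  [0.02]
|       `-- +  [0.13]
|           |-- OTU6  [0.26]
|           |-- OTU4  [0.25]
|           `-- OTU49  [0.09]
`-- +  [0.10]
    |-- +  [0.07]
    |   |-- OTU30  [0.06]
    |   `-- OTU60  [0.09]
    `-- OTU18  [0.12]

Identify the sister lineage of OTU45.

OTU45 attaches to the tree at the node subtending (OTU45,OTU14).
The other lineage descending from that same node — the sister group — is the single tip OTU14.

OTU14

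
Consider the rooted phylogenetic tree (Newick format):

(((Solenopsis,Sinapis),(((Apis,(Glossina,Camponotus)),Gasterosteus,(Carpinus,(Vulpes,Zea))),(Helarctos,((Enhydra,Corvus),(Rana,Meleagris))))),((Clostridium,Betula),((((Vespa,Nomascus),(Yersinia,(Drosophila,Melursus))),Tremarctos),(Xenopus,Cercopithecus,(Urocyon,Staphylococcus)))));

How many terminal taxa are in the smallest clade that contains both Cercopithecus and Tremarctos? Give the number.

The MRCA of Cercopithecus and Tremarctos is the node subtending ((((Vespa,Nomascus),(Yersinia,(Drosophila,Melursus))),Tremarctos),(Xenopus,Cercopithecus,(Urocyon,Staphylococcus))).
That clade contains 10 terminal taxa: Cercopithecus, Drosophila, Melursus, Nomascus, Staphylococcus, Tremarctos, Urocyon, Vespa, Xenopus, Yersinia.

10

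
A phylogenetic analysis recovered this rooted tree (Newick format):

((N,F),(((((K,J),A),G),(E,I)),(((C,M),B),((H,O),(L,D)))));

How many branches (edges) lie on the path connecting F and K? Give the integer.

8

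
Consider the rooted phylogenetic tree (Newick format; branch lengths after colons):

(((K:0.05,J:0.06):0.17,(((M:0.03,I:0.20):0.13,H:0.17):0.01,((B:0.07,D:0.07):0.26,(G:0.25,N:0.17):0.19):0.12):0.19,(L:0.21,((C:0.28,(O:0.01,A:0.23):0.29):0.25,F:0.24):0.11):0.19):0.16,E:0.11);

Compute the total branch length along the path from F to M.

0.90

The path runs F → … → MRCA → … → M; the MRCA is the node subtending ((K,J),(((M,I),H),((B,D),(G,N))),(L,((C,(O,A)),F))).
Branch lengths along that path: 0.24 + 0.11 + 0.19 + 0.19 + 0.01 + 0.13 + 0.03 = 0.90.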